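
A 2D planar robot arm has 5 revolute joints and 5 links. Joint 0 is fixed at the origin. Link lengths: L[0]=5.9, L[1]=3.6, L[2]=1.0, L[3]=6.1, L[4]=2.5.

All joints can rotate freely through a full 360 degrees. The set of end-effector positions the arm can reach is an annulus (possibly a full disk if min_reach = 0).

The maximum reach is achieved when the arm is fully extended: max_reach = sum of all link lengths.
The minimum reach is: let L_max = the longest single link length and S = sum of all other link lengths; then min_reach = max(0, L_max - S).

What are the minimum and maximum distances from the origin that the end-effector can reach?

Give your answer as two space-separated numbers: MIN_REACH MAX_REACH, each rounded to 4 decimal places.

Link lengths: [5.9, 3.6, 1.0, 6.1, 2.5]
max_reach = 5.9 + 3.6 + 1 + 6.1 + 2.5 = 19.1
L_max = max([5.9, 3.6, 1.0, 6.1, 2.5]) = 6.1
S (sum of others) = 19.1 - 6.1 = 13
min_reach = max(0, 6.1 - 13) = max(0, -6.9) = 0

Answer: 0.0000 19.1000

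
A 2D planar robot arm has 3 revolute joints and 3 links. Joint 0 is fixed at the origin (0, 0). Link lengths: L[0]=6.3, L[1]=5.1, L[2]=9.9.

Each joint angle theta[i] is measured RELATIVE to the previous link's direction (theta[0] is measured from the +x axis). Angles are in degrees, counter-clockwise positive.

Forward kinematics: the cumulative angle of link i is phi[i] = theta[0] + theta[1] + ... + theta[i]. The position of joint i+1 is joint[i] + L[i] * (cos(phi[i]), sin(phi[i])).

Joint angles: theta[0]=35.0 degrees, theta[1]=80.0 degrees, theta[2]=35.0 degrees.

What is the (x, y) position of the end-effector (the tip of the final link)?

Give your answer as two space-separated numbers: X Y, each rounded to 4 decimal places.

Answer: -5.5683 13.1857

Derivation:
joint[0] = (0.0000, 0.0000)  (base)
link 0: phi[0] = 35 = 35 deg
  cos(35 deg) = 0.8192, sin(35 deg) = 0.5736
  joint[1] = (0.0000, 0.0000) + 6.3 * (0.8192, 0.5736) = (0.0000 + 5.1607, 0.0000 + 3.6135) = (5.1607, 3.6135)
link 1: phi[1] = 35 + 80 = 115 deg
  cos(115 deg) = -0.4226, sin(115 deg) = 0.9063
  joint[2] = (5.1607, 3.6135) + 5.1 * (-0.4226, 0.9063) = (5.1607 + -2.1554, 3.6135 + 4.6222) = (3.0053, 8.2357)
link 2: phi[2] = 35 + 80 + 35 = 150 deg
  cos(150 deg) = -0.8660, sin(150 deg) = 0.5000
  joint[3] = (3.0053, 8.2357) + 9.9 * (-0.8660, 0.5000) = (3.0053 + -8.5737, 8.2357 + 4.9500) = (-5.5683, 13.1857)
End effector: (-5.5683, 13.1857)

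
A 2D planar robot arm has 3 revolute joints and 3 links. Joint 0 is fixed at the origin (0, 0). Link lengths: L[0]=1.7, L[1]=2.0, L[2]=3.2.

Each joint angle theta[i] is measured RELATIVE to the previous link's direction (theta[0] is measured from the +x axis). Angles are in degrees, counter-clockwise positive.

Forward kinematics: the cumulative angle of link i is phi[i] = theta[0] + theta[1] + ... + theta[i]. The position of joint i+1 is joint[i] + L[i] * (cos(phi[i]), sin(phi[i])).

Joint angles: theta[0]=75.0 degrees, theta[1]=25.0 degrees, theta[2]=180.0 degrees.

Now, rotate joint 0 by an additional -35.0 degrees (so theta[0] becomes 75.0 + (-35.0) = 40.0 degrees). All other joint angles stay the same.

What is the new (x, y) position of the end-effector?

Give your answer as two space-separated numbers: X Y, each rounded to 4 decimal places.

joint[0] = (0.0000, 0.0000)  (base)
link 0: phi[0] = 40 = 40 deg
  cos(40 deg) = 0.7660, sin(40 deg) = 0.6428
  joint[1] = (0.0000, 0.0000) + 1.7 * (0.7660, 0.6428) = (0.0000 + 1.3023, 0.0000 + 1.0927) = (1.3023, 1.0927)
link 1: phi[1] = 40 + 25 = 65 deg
  cos(65 deg) = 0.4226, sin(65 deg) = 0.9063
  joint[2] = (1.3023, 1.0927) + 2 * (0.4226, 0.9063) = (1.3023 + 0.8452, 1.0927 + 1.8126) = (2.1475, 2.9054)
link 2: phi[2] = 40 + 25 + 180 = 245 deg
  cos(245 deg) = -0.4226, sin(245 deg) = -0.9063
  joint[3] = (2.1475, 2.9054) + 3.2 * (-0.4226, -0.9063) = (2.1475 + -1.3524, 2.9054 + -2.9002) = (0.7951, 0.0052)
End effector: (0.7951, 0.0052)

Answer: 0.7951 0.0052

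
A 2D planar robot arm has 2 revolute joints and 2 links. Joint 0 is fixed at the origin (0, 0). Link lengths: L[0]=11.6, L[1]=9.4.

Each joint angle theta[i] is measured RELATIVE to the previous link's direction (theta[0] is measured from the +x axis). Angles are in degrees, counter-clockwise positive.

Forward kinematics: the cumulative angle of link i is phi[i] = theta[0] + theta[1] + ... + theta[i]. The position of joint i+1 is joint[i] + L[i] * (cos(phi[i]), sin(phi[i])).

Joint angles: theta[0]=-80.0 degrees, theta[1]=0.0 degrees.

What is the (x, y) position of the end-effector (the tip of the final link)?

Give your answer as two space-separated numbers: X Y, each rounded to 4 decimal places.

Answer: 3.6466 -20.6810

Derivation:
joint[0] = (0.0000, 0.0000)  (base)
link 0: phi[0] = -80 = -80 deg
  cos(-80 deg) = 0.1736, sin(-80 deg) = -0.9848
  joint[1] = (0.0000, 0.0000) + 11.6 * (0.1736, -0.9848) = (0.0000 + 2.0143, 0.0000 + -11.4238) = (2.0143, -11.4238)
link 1: phi[1] = -80 + 0 = -80 deg
  cos(-80 deg) = 0.1736, sin(-80 deg) = -0.9848
  joint[2] = (2.0143, -11.4238) + 9.4 * (0.1736, -0.9848) = (2.0143 + 1.6323, -11.4238 + -9.2572) = (3.6466, -20.6810)
End effector: (3.6466, -20.6810)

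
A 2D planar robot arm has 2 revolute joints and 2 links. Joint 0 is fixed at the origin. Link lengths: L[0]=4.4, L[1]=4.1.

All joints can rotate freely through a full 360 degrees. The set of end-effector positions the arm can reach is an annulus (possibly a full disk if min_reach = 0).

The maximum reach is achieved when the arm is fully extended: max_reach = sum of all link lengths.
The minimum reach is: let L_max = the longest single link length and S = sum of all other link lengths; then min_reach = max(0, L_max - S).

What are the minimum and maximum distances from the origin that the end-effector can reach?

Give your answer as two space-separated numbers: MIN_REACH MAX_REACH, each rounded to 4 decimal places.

Answer: 0.3000 8.5000

Derivation:
Link lengths: [4.4, 4.1]
max_reach = 4.4 + 4.1 = 8.5
L_max = max([4.4, 4.1]) = 4.4
S (sum of others) = 8.5 - 4.4 = 4.1
min_reach = max(0, 4.4 - 4.1) = max(0, 0.3) = 0.3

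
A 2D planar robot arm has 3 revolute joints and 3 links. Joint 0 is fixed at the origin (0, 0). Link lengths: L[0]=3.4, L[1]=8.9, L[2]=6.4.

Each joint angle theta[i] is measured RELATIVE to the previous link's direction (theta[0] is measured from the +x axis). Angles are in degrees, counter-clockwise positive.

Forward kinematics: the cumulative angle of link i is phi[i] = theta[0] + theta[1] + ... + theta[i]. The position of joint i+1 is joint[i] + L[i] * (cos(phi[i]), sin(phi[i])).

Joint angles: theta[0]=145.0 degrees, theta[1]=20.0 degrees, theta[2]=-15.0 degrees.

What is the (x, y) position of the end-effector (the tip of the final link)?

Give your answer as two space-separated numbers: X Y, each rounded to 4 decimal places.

joint[0] = (0.0000, 0.0000)  (base)
link 0: phi[0] = 145 = 145 deg
  cos(145 deg) = -0.8192, sin(145 deg) = 0.5736
  joint[1] = (0.0000, 0.0000) + 3.4 * (-0.8192, 0.5736) = (0.0000 + -2.7851, 0.0000 + 1.9502) = (-2.7851, 1.9502)
link 1: phi[1] = 145 + 20 = 165 deg
  cos(165 deg) = -0.9659, sin(165 deg) = 0.2588
  joint[2] = (-2.7851, 1.9502) + 8.9 * (-0.9659, 0.2588) = (-2.7851 + -8.5967, 1.9502 + 2.3035) = (-11.3819, 4.2536)
link 2: phi[2] = 145 + 20 + -15 = 150 deg
  cos(150 deg) = -0.8660, sin(150 deg) = 0.5000
  joint[3] = (-11.3819, 4.2536) + 6.4 * (-0.8660, 0.5000) = (-11.3819 + -5.5426, 4.2536 + 3.2000) = (-16.9244, 7.4536)
End effector: (-16.9244, 7.4536)

Answer: -16.9244 7.4536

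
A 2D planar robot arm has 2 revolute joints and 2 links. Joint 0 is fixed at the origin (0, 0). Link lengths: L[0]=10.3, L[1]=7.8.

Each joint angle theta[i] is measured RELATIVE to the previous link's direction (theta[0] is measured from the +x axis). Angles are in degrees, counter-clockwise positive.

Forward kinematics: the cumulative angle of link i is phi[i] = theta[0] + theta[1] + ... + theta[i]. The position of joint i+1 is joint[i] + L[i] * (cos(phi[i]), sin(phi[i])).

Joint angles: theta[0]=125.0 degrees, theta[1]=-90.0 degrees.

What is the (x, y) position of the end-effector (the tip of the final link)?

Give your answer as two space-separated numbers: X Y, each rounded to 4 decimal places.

joint[0] = (0.0000, 0.0000)  (base)
link 0: phi[0] = 125 = 125 deg
  cos(125 deg) = -0.5736, sin(125 deg) = 0.8192
  joint[1] = (0.0000, 0.0000) + 10.3 * (-0.5736, 0.8192) = (0.0000 + -5.9078, 0.0000 + 8.4373) = (-5.9078, 8.4373)
link 1: phi[1] = 125 + -90 = 35 deg
  cos(35 deg) = 0.8192, sin(35 deg) = 0.5736
  joint[2] = (-5.9078, 8.4373) + 7.8 * (0.8192, 0.5736) = (-5.9078 + 6.3894, 8.4373 + 4.4739) = (0.4815, 12.9112)
End effector: (0.4815, 12.9112)

Answer: 0.4815 12.9112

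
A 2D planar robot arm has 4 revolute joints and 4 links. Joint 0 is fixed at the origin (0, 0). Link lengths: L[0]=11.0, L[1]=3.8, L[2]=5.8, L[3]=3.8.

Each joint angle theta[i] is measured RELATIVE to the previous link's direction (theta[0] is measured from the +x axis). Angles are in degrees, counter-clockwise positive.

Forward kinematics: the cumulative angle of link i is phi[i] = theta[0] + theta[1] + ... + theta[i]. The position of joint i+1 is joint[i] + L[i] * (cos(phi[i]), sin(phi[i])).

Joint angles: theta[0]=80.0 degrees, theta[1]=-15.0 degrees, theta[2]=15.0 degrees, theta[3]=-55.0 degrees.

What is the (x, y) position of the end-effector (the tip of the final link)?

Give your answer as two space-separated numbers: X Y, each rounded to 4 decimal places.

joint[0] = (0.0000, 0.0000)  (base)
link 0: phi[0] = 80 = 80 deg
  cos(80 deg) = 0.1736, sin(80 deg) = 0.9848
  joint[1] = (0.0000, 0.0000) + 11 * (0.1736, 0.9848) = (0.0000 + 1.9101, 0.0000 + 10.8329) = (1.9101, 10.8329)
link 1: phi[1] = 80 + -15 = 65 deg
  cos(65 deg) = 0.4226, sin(65 deg) = 0.9063
  joint[2] = (1.9101, 10.8329) + 3.8 * (0.4226, 0.9063) = (1.9101 + 1.6059, 10.8329 + 3.4440) = (3.5161, 14.2769)
link 2: phi[2] = 80 + -15 + 15 = 80 deg
  cos(80 deg) = 0.1736, sin(80 deg) = 0.9848
  joint[3] = (3.5161, 14.2769) + 5.8 * (0.1736, 0.9848) = (3.5161 + 1.0072, 14.2769 + 5.7119) = (4.5232, 19.9887)
link 3: phi[3] = 80 + -15 + 15 + -55 = 25 deg
  cos(25 deg) = 0.9063, sin(25 deg) = 0.4226
  joint[4] = (4.5232, 19.9887) + 3.8 * (0.9063, 0.4226) = (4.5232 + 3.4440, 19.9887 + 1.6059) = (7.9672, 21.5947)
End effector: (7.9672, 21.5947)

Answer: 7.9672 21.5947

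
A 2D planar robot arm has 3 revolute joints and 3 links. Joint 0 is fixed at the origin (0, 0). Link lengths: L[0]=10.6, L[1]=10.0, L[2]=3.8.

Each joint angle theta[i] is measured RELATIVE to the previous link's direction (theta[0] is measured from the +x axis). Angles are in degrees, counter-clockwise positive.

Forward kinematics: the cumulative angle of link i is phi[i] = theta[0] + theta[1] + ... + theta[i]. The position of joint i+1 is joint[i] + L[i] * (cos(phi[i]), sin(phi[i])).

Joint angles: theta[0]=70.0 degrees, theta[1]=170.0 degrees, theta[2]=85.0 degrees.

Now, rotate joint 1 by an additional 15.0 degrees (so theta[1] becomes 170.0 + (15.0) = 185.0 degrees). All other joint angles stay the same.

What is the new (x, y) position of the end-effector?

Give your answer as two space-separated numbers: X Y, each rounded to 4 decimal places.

Answer: 4.6081 -0.9982

Derivation:
joint[0] = (0.0000, 0.0000)  (base)
link 0: phi[0] = 70 = 70 deg
  cos(70 deg) = 0.3420, sin(70 deg) = 0.9397
  joint[1] = (0.0000, 0.0000) + 10.6 * (0.3420, 0.9397) = (0.0000 + 3.6254, 0.0000 + 9.9607) = (3.6254, 9.9607)
link 1: phi[1] = 70 + 185 = 255 deg
  cos(255 deg) = -0.2588, sin(255 deg) = -0.9659
  joint[2] = (3.6254, 9.9607) + 10 * (-0.2588, -0.9659) = (3.6254 + -2.5882, 9.9607 + -9.6593) = (1.0372, 0.3015)
link 2: phi[2] = 70 + 185 + 85 = 340 deg
  cos(340 deg) = 0.9397, sin(340 deg) = -0.3420
  joint[3] = (1.0372, 0.3015) + 3.8 * (0.9397, -0.3420) = (1.0372 + 3.5708, 0.3015 + -1.2997) = (4.6081, -0.9982)
End effector: (4.6081, -0.9982)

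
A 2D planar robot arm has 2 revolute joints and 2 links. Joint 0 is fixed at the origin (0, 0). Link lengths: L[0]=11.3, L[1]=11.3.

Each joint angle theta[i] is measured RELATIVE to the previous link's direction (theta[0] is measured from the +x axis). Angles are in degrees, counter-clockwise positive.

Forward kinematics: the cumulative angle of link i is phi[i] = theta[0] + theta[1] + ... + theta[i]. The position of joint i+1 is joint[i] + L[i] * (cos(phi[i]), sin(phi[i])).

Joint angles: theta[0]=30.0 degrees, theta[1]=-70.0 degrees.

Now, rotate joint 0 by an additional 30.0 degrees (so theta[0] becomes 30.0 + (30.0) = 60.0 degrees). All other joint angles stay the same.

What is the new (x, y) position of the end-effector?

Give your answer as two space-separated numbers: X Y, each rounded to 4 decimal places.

joint[0] = (0.0000, 0.0000)  (base)
link 0: phi[0] = 60 = 60 deg
  cos(60 deg) = 0.5000, sin(60 deg) = 0.8660
  joint[1] = (0.0000, 0.0000) + 11.3 * (0.5000, 0.8660) = (0.0000 + 5.6500, 0.0000 + 9.7861) = (5.6500, 9.7861)
link 1: phi[1] = 60 + -70 = -10 deg
  cos(-10 deg) = 0.9848, sin(-10 deg) = -0.1736
  joint[2] = (5.6500, 9.7861) + 11.3 * (0.9848, -0.1736) = (5.6500 + 11.1283, 9.7861 + -1.9622) = (16.7783, 7.8239)
End effector: (16.7783, 7.8239)

Answer: 16.7783 7.8239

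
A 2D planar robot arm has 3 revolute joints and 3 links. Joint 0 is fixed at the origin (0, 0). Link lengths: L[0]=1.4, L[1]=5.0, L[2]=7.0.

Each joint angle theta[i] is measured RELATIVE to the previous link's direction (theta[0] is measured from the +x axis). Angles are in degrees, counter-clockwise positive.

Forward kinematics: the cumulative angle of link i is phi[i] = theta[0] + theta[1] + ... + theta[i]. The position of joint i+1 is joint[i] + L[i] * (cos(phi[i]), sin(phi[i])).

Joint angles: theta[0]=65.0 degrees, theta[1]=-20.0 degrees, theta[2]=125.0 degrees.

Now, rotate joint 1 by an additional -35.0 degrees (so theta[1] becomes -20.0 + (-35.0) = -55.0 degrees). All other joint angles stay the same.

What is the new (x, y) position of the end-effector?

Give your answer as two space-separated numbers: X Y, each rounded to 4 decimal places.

joint[0] = (0.0000, 0.0000)  (base)
link 0: phi[0] = 65 = 65 deg
  cos(65 deg) = 0.4226, sin(65 deg) = 0.9063
  joint[1] = (0.0000, 0.0000) + 1.4 * (0.4226, 0.9063) = (0.0000 + 0.5917, 0.0000 + 1.2688) = (0.5917, 1.2688)
link 1: phi[1] = 65 + -55 = 10 deg
  cos(10 deg) = 0.9848, sin(10 deg) = 0.1736
  joint[2] = (0.5917, 1.2688) + 5 * (0.9848, 0.1736) = (0.5917 + 4.9240, 1.2688 + 0.8682) = (5.5157, 2.1371)
link 2: phi[2] = 65 + -55 + 125 = 135 deg
  cos(135 deg) = -0.7071, sin(135 deg) = 0.7071
  joint[3] = (5.5157, 2.1371) + 7 * (-0.7071, 0.7071) = (5.5157 + -4.9497, 2.1371 + 4.9497) = (0.5660, 7.0868)
End effector: (0.5660, 7.0868)

Answer: 0.5660 7.0868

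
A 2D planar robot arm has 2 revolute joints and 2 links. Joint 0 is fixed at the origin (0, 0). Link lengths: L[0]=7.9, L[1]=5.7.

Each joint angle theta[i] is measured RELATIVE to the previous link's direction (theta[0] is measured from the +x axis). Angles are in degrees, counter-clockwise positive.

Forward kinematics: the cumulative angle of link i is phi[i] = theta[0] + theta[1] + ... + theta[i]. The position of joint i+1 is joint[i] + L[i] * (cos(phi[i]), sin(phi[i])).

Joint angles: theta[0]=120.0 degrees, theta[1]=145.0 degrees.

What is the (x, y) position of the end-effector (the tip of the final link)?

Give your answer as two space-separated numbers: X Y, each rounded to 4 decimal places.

joint[0] = (0.0000, 0.0000)  (base)
link 0: phi[0] = 120 = 120 deg
  cos(120 deg) = -0.5000, sin(120 deg) = 0.8660
  joint[1] = (0.0000, 0.0000) + 7.9 * (-0.5000, 0.8660) = (0.0000 + -3.9500, 0.0000 + 6.8416) = (-3.9500, 6.8416)
link 1: phi[1] = 120 + 145 = 265 deg
  cos(265 deg) = -0.0872, sin(265 deg) = -0.9962
  joint[2] = (-3.9500, 6.8416) + 5.7 * (-0.0872, -0.9962) = (-3.9500 + -0.4968, 6.8416 + -5.6783) = (-4.4468, 1.1633)
End effector: (-4.4468, 1.1633)

Answer: -4.4468 1.1633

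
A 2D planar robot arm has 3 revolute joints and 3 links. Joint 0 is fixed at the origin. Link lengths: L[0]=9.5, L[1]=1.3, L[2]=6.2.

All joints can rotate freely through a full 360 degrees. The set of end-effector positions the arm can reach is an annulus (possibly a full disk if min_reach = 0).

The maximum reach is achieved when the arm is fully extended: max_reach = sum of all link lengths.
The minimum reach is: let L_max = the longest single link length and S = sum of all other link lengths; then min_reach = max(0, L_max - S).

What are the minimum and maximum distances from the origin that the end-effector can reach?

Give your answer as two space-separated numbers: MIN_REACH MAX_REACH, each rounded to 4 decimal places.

Link lengths: [9.5, 1.3, 6.2]
max_reach = 9.5 + 1.3 + 6.2 = 17
L_max = max([9.5, 1.3, 6.2]) = 9.5
S (sum of others) = 17 - 9.5 = 7.5
min_reach = max(0, 9.5 - 7.5) = max(0, 2) = 2

Answer: 2.0000 17.0000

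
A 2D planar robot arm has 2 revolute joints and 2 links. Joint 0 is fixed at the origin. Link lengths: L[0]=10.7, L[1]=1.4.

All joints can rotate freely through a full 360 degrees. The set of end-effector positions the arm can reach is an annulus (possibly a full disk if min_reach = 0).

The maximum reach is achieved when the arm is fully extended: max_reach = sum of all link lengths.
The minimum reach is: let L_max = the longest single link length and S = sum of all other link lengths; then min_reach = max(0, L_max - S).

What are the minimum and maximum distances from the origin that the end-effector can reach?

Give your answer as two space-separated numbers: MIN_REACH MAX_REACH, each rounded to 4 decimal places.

Answer: 9.3000 12.1000

Derivation:
Link lengths: [10.7, 1.4]
max_reach = 10.7 + 1.4 = 12.1
L_max = max([10.7, 1.4]) = 10.7
S (sum of others) = 12.1 - 10.7 = 1.4
min_reach = max(0, 10.7 - 1.4) = max(0, 9.3) = 9.3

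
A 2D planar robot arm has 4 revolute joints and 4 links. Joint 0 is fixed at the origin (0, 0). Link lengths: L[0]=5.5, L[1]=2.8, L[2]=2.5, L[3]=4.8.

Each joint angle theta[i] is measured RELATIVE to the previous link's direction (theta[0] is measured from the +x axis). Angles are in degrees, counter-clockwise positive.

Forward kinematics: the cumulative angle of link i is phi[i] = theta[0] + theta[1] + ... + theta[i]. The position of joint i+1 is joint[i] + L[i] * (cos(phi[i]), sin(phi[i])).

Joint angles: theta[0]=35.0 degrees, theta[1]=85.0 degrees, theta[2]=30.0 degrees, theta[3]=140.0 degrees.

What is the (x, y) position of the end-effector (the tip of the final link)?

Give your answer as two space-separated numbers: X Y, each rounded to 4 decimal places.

joint[0] = (0.0000, 0.0000)  (base)
link 0: phi[0] = 35 = 35 deg
  cos(35 deg) = 0.8192, sin(35 deg) = 0.5736
  joint[1] = (0.0000, 0.0000) + 5.5 * (0.8192, 0.5736) = (0.0000 + 4.5053, 0.0000 + 3.1547) = (4.5053, 3.1547)
link 1: phi[1] = 35 + 85 = 120 deg
  cos(120 deg) = -0.5000, sin(120 deg) = 0.8660
  joint[2] = (4.5053, 3.1547) + 2.8 * (-0.5000, 0.8660) = (4.5053 + -1.4000, 3.1547 + 2.4249) = (3.1053, 5.5795)
link 2: phi[2] = 35 + 85 + 30 = 150 deg
  cos(150 deg) = -0.8660, sin(150 deg) = 0.5000
  joint[3] = (3.1053, 5.5795) + 2.5 * (-0.8660, 0.5000) = (3.1053 + -2.1651, 5.5795 + 1.2500) = (0.9403, 6.8295)
link 3: phi[3] = 35 + 85 + 30 + 140 = 290 deg
  cos(290 deg) = 0.3420, sin(290 deg) = -0.9397
  joint[4] = (0.9403, 6.8295) + 4.8 * (0.3420, -0.9397) = (0.9403 + 1.6417, 6.8295 + -4.5105) = (2.5820, 2.3190)
End effector: (2.5820, 2.3190)

Answer: 2.5820 2.3190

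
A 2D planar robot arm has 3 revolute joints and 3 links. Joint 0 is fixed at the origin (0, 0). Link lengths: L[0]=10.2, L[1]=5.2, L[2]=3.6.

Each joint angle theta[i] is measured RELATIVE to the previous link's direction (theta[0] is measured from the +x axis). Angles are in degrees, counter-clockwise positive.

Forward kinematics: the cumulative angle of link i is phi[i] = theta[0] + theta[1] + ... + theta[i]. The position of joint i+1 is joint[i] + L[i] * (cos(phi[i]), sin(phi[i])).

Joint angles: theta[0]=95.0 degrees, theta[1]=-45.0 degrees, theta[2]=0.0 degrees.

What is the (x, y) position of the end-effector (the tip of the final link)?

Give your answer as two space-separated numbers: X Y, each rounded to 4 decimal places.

Answer: 4.7675 16.9024

Derivation:
joint[0] = (0.0000, 0.0000)  (base)
link 0: phi[0] = 95 = 95 deg
  cos(95 deg) = -0.0872, sin(95 deg) = 0.9962
  joint[1] = (0.0000, 0.0000) + 10.2 * (-0.0872, 0.9962) = (0.0000 + -0.8890, 0.0000 + 10.1612) = (-0.8890, 10.1612)
link 1: phi[1] = 95 + -45 = 50 deg
  cos(50 deg) = 0.6428, sin(50 deg) = 0.7660
  joint[2] = (-0.8890, 10.1612) + 5.2 * (0.6428, 0.7660) = (-0.8890 + 3.3425, 10.1612 + 3.9834) = (2.4535, 14.1446)
link 2: phi[2] = 95 + -45 + 0 = 50 deg
  cos(50 deg) = 0.6428, sin(50 deg) = 0.7660
  joint[3] = (2.4535, 14.1446) + 3.6 * (0.6428, 0.7660) = (2.4535 + 2.3140, 14.1446 + 2.7578) = (4.7675, 16.9024)
End effector: (4.7675, 16.9024)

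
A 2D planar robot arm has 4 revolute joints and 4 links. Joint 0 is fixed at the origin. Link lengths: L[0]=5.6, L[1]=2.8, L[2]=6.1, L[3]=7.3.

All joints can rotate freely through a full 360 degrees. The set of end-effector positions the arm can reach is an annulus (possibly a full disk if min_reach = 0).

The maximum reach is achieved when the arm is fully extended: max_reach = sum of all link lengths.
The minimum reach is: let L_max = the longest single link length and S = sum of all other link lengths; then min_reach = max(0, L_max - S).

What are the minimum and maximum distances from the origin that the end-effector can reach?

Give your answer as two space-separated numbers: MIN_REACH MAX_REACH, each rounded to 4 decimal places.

Answer: 0.0000 21.8000

Derivation:
Link lengths: [5.6, 2.8, 6.1, 7.3]
max_reach = 5.6 + 2.8 + 6.1 + 7.3 = 21.8
L_max = max([5.6, 2.8, 6.1, 7.3]) = 7.3
S (sum of others) = 21.8 - 7.3 = 14.5
min_reach = max(0, 7.3 - 14.5) = max(0, -7.2) = 0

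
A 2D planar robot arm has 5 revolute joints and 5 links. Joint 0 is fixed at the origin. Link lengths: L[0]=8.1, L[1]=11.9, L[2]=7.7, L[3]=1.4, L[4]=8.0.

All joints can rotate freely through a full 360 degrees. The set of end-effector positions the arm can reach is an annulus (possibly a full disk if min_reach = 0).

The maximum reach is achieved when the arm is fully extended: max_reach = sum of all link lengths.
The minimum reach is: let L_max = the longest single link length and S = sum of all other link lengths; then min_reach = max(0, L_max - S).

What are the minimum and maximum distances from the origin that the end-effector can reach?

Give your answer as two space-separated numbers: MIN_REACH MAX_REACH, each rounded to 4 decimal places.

Answer: 0.0000 37.1000

Derivation:
Link lengths: [8.1, 11.9, 7.7, 1.4, 8.0]
max_reach = 8.1 + 11.9 + 7.7 + 1.4 + 8 = 37.1
L_max = max([8.1, 11.9, 7.7, 1.4, 8.0]) = 11.9
S (sum of others) = 37.1 - 11.9 = 25.2
min_reach = max(0, 11.9 - 25.2) = max(0, -13.3) = 0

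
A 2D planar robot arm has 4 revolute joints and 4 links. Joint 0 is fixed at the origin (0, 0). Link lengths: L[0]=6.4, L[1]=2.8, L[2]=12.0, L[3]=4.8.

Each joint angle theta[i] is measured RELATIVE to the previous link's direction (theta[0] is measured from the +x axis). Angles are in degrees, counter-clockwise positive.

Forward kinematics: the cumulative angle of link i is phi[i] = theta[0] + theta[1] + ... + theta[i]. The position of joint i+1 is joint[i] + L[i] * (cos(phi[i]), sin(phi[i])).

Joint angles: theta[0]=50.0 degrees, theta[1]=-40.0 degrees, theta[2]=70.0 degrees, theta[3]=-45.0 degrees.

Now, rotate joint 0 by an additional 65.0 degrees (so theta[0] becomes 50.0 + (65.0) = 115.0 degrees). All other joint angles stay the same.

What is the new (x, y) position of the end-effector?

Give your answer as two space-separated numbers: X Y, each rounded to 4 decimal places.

Answer: -12.6434 20.1150

Derivation:
joint[0] = (0.0000, 0.0000)  (base)
link 0: phi[0] = 115 = 115 deg
  cos(115 deg) = -0.4226, sin(115 deg) = 0.9063
  joint[1] = (0.0000, 0.0000) + 6.4 * (-0.4226, 0.9063) = (0.0000 + -2.7048, 0.0000 + 5.8004) = (-2.7048, 5.8004)
link 1: phi[1] = 115 + -40 = 75 deg
  cos(75 deg) = 0.2588, sin(75 deg) = 0.9659
  joint[2] = (-2.7048, 5.8004) + 2.8 * (0.2588, 0.9659) = (-2.7048 + 0.7247, 5.8004 + 2.7046) = (-1.9801, 8.5050)
link 2: phi[2] = 115 + -40 + 70 = 145 deg
  cos(145 deg) = -0.8192, sin(145 deg) = 0.5736
  joint[3] = (-1.9801, 8.5050) + 12 * (-0.8192, 0.5736) = (-1.9801 + -9.8298, 8.5050 + 6.8829) = (-11.8099, 15.3879)
link 3: phi[3] = 115 + -40 + 70 + -45 = 100 deg
  cos(100 deg) = -0.1736, sin(100 deg) = 0.9848
  joint[4] = (-11.8099, 15.3879) + 4.8 * (-0.1736, 0.9848) = (-11.8099 + -0.8335, 15.3879 + 4.7271) = (-12.6434, 20.1150)
End effector: (-12.6434, 20.1150)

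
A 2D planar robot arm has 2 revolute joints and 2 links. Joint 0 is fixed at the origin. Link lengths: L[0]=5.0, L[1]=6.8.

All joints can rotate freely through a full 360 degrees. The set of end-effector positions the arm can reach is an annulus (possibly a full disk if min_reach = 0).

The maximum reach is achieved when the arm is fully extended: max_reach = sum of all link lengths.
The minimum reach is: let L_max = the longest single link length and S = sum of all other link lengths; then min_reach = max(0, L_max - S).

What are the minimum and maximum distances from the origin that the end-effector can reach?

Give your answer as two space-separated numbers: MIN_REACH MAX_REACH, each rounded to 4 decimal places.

Link lengths: [5.0, 6.8]
max_reach = 5 + 6.8 = 11.8
L_max = max([5.0, 6.8]) = 6.8
S (sum of others) = 11.8 - 6.8 = 5
min_reach = max(0, 6.8 - 5) = max(0, 1.8) = 1.8

Answer: 1.8000 11.8000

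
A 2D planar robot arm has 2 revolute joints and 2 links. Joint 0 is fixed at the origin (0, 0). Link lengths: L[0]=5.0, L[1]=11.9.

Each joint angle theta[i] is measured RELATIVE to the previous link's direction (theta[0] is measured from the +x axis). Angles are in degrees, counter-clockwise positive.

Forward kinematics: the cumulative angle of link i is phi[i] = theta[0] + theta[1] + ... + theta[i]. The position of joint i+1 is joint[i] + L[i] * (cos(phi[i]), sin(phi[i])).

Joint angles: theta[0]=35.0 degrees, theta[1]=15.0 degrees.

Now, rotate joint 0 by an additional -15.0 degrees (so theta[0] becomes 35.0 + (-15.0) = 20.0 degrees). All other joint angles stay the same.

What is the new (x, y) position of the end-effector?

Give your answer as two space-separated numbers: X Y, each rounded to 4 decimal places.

Answer: 14.4464 8.5357

Derivation:
joint[0] = (0.0000, 0.0000)  (base)
link 0: phi[0] = 20 = 20 deg
  cos(20 deg) = 0.9397, sin(20 deg) = 0.3420
  joint[1] = (0.0000, 0.0000) + 5 * (0.9397, 0.3420) = (0.0000 + 4.6985, 0.0000 + 1.7101) = (4.6985, 1.7101)
link 1: phi[1] = 20 + 15 = 35 deg
  cos(35 deg) = 0.8192, sin(35 deg) = 0.5736
  joint[2] = (4.6985, 1.7101) + 11.9 * (0.8192, 0.5736) = (4.6985 + 9.7479, 1.7101 + 6.8256) = (14.4464, 8.5357)
End effector: (14.4464, 8.5357)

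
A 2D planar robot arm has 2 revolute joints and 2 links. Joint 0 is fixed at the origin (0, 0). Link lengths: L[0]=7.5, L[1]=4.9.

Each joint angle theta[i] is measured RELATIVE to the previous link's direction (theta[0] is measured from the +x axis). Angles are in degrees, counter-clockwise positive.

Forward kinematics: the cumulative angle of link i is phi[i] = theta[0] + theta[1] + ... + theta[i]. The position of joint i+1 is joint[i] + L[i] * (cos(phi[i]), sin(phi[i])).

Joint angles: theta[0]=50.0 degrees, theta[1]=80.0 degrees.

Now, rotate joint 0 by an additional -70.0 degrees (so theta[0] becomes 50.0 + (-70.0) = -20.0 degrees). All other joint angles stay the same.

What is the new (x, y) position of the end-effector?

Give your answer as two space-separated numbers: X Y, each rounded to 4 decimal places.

Answer: 9.4977 1.6784

Derivation:
joint[0] = (0.0000, 0.0000)  (base)
link 0: phi[0] = -20 = -20 deg
  cos(-20 deg) = 0.9397, sin(-20 deg) = -0.3420
  joint[1] = (0.0000, 0.0000) + 7.5 * (0.9397, -0.3420) = (0.0000 + 7.0477, 0.0000 + -2.5652) = (7.0477, -2.5652)
link 1: phi[1] = -20 + 80 = 60 deg
  cos(60 deg) = 0.5000, sin(60 deg) = 0.8660
  joint[2] = (7.0477, -2.5652) + 4.9 * (0.5000, 0.8660) = (7.0477 + 2.4500, -2.5652 + 4.2435) = (9.4977, 1.6784)
End effector: (9.4977, 1.6784)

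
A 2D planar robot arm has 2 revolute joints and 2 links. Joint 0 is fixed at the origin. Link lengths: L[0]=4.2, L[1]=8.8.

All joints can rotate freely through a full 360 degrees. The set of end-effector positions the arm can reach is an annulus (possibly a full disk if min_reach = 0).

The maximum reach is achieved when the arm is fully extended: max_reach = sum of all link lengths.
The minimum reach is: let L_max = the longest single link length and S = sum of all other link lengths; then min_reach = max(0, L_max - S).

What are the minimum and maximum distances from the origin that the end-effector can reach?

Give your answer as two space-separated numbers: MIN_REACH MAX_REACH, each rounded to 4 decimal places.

Link lengths: [4.2, 8.8]
max_reach = 4.2 + 8.8 = 13
L_max = max([4.2, 8.8]) = 8.8
S (sum of others) = 13 - 8.8 = 4.2
min_reach = max(0, 8.8 - 4.2) = max(0, 4.6) = 4.6

Answer: 4.6000 13.0000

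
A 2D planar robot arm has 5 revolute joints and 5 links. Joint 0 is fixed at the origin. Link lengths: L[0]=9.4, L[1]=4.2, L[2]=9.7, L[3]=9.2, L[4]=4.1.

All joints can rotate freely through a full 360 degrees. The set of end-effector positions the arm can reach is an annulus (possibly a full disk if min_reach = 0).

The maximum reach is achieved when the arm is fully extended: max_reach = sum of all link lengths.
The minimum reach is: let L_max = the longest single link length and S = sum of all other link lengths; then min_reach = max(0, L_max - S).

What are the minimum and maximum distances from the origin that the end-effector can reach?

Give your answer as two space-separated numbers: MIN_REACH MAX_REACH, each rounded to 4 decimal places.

Link lengths: [9.4, 4.2, 9.7, 9.2, 4.1]
max_reach = 9.4 + 4.2 + 9.7 + 9.2 + 4.1 = 36.6
L_max = max([9.4, 4.2, 9.7, 9.2, 4.1]) = 9.7
S (sum of others) = 36.6 - 9.7 = 26.9
min_reach = max(0, 9.7 - 26.9) = max(0, -17.2) = 0

Answer: 0.0000 36.6000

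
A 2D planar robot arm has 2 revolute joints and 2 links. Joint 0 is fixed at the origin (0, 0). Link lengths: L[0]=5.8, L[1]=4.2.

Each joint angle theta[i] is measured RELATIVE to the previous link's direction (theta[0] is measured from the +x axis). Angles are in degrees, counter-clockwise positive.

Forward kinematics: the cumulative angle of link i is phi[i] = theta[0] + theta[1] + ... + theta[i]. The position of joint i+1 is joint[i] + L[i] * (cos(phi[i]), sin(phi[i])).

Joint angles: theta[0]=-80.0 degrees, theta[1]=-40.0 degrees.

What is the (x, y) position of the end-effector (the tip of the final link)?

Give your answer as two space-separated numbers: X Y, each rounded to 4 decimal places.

joint[0] = (0.0000, 0.0000)  (base)
link 0: phi[0] = -80 = -80 deg
  cos(-80 deg) = 0.1736, sin(-80 deg) = -0.9848
  joint[1] = (0.0000, 0.0000) + 5.8 * (0.1736, -0.9848) = (0.0000 + 1.0072, 0.0000 + -5.7119) = (1.0072, -5.7119)
link 1: phi[1] = -80 + -40 = -120 deg
  cos(-120 deg) = -0.5000, sin(-120 deg) = -0.8660
  joint[2] = (1.0072, -5.7119) + 4.2 * (-0.5000, -0.8660) = (1.0072 + -2.1000, -5.7119 + -3.6373) = (-1.0928, -9.3492)
End effector: (-1.0928, -9.3492)

Answer: -1.0928 -9.3492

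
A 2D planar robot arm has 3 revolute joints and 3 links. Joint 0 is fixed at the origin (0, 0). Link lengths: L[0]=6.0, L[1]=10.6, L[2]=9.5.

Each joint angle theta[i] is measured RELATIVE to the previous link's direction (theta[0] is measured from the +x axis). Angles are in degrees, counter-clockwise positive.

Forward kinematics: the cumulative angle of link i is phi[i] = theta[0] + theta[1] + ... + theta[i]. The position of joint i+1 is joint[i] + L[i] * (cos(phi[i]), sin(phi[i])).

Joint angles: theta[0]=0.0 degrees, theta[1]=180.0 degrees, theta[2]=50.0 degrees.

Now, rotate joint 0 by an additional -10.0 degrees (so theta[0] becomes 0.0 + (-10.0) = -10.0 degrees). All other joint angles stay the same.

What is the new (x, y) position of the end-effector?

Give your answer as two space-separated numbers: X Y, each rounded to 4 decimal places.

joint[0] = (0.0000, 0.0000)  (base)
link 0: phi[0] = -10 = -10 deg
  cos(-10 deg) = 0.9848, sin(-10 deg) = -0.1736
  joint[1] = (0.0000, 0.0000) + 6 * (0.9848, -0.1736) = (0.0000 + 5.9088, 0.0000 + -1.0419) = (5.9088, -1.0419)
link 1: phi[1] = -10 + 180 = 170 deg
  cos(170 deg) = -0.9848, sin(170 deg) = 0.1736
  joint[2] = (5.9088, -1.0419) + 10.6 * (-0.9848, 0.1736) = (5.9088 + -10.4390, -1.0419 + 1.8407) = (-4.5301, 0.7988)
link 2: phi[2] = -10 + 180 + 50 = 220 deg
  cos(220 deg) = -0.7660, sin(220 deg) = -0.6428
  joint[3] = (-4.5301, 0.7988) + 9.5 * (-0.7660, -0.6428) = (-4.5301 + -7.2774, 0.7988 + -6.1065) = (-11.8075, -5.3077)
End effector: (-11.8075, -5.3077)

Answer: -11.8075 -5.3077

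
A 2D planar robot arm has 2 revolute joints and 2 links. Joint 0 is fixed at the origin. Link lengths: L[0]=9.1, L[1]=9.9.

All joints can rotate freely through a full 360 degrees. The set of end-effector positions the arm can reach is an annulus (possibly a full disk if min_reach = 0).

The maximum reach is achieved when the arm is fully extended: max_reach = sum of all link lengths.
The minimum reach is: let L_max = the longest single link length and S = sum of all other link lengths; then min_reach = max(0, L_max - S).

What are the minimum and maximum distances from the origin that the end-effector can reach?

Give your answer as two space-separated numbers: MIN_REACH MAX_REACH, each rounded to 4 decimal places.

Link lengths: [9.1, 9.9]
max_reach = 9.1 + 9.9 = 19
L_max = max([9.1, 9.9]) = 9.9
S (sum of others) = 19 - 9.9 = 9.1
min_reach = max(0, 9.9 - 9.1) = max(0, 0.8) = 0.8

Answer: 0.8000 19.0000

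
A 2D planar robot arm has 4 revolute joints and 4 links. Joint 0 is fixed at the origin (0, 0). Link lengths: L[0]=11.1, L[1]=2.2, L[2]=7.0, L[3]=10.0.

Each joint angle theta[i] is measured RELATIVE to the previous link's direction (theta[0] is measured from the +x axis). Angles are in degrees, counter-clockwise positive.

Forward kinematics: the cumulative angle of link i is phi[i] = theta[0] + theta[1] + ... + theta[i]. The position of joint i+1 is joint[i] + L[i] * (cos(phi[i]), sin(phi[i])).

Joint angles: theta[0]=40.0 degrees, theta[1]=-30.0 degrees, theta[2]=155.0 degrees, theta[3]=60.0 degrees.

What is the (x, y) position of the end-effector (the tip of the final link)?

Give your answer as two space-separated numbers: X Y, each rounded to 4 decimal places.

joint[0] = (0.0000, 0.0000)  (base)
link 0: phi[0] = 40 = 40 deg
  cos(40 deg) = 0.7660, sin(40 deg) = 0.6428
  joint[1] = (0.0000, 0.0000) + 11.1 * (0.7660, 0.6428) = (0.0000 + 8.5031, 0.0000 + 7.1349) = (8.5031, 7.1349)
link 1: phi[1] = 40 + -30 = 10 deg
  cos(10 deg) = 0.9848, sin(10 deg) = 0.1736
  joint[2] = (8.5031, 7.1349) + 2.2 * (0.9848, 0.1736) = (8.5031 + 2.1666, 7.1349 + 0.3820) = (10.6697, 7.5170)
link 2: phi[2] = 40 + -30 + 155 = 165 deg
  cos(165 deg) = -0.9659, sin(165 deg) = 0.2588
  joint[3] = (10.6697, 7.5170) + 7 * (-0.9659, 0.2588) = (10.6697 + -6.7615, 7.5170 + 1.8117) = (3.9082, 9.3287)
link 3: phi[3] = 40 + -30 + 155 + 60 = 225 deg
  cos(225 deg) = -0.7071, sin(225 deg) = -0.7071
  joint[4] = (3.9082, 9.3287) + 10 * (-0.7071, -0.7071) = (3.9082 + -7.0711, 9.3287 + -7.0711) = (-3.1629, 2.2576)
End effector: (-3.1629, 2.2576)

Answer: -3.1629 2.2576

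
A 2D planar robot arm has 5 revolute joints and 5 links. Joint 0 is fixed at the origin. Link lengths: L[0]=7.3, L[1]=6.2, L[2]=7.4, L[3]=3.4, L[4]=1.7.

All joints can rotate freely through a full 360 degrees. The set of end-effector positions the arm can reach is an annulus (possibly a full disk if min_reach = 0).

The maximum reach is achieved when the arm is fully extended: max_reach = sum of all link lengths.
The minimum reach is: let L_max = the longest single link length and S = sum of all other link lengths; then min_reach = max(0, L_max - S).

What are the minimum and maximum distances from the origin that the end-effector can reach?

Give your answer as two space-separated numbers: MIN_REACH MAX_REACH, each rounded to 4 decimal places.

Answer: 0.0000 26.0000

Derivation:
Link lengths: [7.3, 6.2, 7.4, 3.4, 1.7]
max_reach = 7.3 + 6.2 + 7.4 + 3.4 + 1.7 = 26
L_max = max([7.3, 6.2, 7.4, 3.4, 1.7]) = 7.4
S (sum of others) = 26 - 7.4 = 18.6
min_reach = max(0, 7.4 - 18.6) = max(0, -11.2) = 0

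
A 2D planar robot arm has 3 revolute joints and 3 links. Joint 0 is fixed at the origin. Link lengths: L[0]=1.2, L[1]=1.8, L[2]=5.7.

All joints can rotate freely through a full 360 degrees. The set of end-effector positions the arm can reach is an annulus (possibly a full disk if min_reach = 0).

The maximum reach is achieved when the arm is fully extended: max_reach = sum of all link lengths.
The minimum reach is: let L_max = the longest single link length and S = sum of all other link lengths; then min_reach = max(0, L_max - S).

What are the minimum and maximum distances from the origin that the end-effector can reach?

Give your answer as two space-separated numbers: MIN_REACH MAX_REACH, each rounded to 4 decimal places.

Answer: 2.7000 8.7000

Derivation:
Link lengths: [1.2, 1.8, 5.7]
max_reach = 1.2 + 1.8 + 5.7 = 8.7
L_max = max([1.2, 1.8, 5.7]) = 5.7
S (sum of others) = 8.7 - 5.7 = 3
min_reach = max(0, 5.7 - 3) = max(0, 2.7) = 2.7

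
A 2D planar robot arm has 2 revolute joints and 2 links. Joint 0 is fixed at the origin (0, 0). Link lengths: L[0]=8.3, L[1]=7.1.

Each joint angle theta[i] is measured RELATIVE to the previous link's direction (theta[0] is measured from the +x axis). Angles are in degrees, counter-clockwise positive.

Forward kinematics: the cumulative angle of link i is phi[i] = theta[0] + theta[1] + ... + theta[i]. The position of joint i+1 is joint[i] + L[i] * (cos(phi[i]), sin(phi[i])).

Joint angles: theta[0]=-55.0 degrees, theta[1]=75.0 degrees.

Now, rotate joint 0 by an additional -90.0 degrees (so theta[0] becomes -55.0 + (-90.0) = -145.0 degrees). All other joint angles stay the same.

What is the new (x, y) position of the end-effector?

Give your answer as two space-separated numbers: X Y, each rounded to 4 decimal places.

joint[0] = (0.0000, 0.0000)  (base)
link 0: phi[0] = -145 = -145 deg
  cos(-145 deg) = -0.8192, sin(-145 deg) = -0.5736
  joint[1] = (0.0000, 0.0000) + 8.3 * (-0.8192, -0.5736) = (0.0000 + -6.7990, 0.0000 + -4.7607) = (-6.7990, -4.7607)
link 1: phi[1] = -145 + 75 = -70 deg
  cos(-70 deg) = 0.3420, sin(-70 deg) = -0.9397
  joint[2] = (-6.7990, -4.7607) + 7.1 * (0.3420, -0.9397) = (-6.7990 + 2.4283, -4.7607 + -6.6718) = (-4.3706, -11.4325)
End effector: (-4.3706, -11.4325)

Answer: -4.3706 -11.4325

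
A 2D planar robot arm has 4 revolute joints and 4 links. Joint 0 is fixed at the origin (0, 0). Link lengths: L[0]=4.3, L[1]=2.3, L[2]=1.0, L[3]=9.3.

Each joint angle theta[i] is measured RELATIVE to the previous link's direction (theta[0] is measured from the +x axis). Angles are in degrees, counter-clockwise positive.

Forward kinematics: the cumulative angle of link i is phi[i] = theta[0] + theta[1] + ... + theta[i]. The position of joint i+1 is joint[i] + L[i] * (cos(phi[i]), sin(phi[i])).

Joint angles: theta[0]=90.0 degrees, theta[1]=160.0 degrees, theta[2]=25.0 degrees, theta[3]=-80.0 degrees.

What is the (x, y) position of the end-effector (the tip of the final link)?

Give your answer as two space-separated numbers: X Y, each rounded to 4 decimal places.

Answer: -9.6826 -1.2645

Derivation:
joint[0] = (0.0000, 0.0000)  (base)
link 0: phi[0] = 90 = 90 deg
  cos(90 deg) = 0.0000, sin(90 deg) = 1.0000
  joint[1] = (0.0000, 0.0000) + 4.3 * (0.0000, 1.0000) = (0.0000 + 0.0000, 0.0000 + 4.3000) = (0.0000, 4.3000)
link 1: phi[1] = 90 + 160 = 250 deg
  cos(250 deg) = -0.3420, sin(250 deg) = -0.9397
  joint[2] = (0.0000, 4.3000) + 2.3 * (-0.3420, -0.9397) = (0.0000 + -0.7866, 4.3000 + -2.1613) = (-0.7866, 2.1387)
link 2: phi[2] = 90 + 160 + 25 = 275 deg
  cos(275 deg) = 0.0872, sin(275 deg) = -0.9962
  joint[3] = (-0.7866, 2.1387) + 1 * (0.0872, -0.9962) = (-0.7866 + 0.0872, 2.1387 + -0.9962) = (-0.6995, 1.1425)
link 3: phi[3] = 90 + 160 + 25 + -80 = 195 deg
  cos(195 deg) = -0.9659, sin(195 deg) = -0.2588
  joint[4] = (-0.6995, 1.1425) + 9.3 * (-0.9659, -0.2588) = (-0.6995 + -8.9831, 1.1425 + -2.4070) = (-9.6826, -1.2645)
End effector: (-9.6826, -1.2645)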